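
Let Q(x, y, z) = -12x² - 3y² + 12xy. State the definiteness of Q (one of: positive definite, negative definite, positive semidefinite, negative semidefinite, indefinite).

Write A = [[-12, 6, 0], [6, -3, 0], [0, 0, 0]].
Congruent diagonalization of A (simultaneous row and column reduction) yields pivots -12, 0, 0.
So there are 1 negative, 2 zero pivots.
Hence Q is negative semidefinite.

negative semidefinite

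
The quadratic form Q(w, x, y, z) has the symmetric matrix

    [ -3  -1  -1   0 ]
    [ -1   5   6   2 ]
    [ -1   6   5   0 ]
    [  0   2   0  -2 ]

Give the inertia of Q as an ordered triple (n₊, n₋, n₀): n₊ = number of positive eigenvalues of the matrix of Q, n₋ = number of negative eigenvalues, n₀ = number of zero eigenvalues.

(1, 3, 0)

Row-reducing A symmetrically gives the diagonal entries -3, 16/3, -35/16, -6/35.
That gives 1 positive, 3 negative pivots.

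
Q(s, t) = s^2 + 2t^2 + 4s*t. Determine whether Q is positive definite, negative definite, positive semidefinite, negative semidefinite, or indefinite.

The symmetric matrix of Q is [[1, 2], [2, 2]].
For the 2×2 matrix [[1, 2], [2, 2]]: det = 1·2 − (2)² = -2, trace = 3.
det < 0 so the eigenvalues have opposite signs; the form is indefinite.

indefinite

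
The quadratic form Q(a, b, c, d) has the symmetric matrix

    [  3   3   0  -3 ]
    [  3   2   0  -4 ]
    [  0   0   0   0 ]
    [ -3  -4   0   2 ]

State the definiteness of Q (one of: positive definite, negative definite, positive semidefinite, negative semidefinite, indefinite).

Applying the same elementary operations to the rows and columns of A produces a congruent diagonal matrix with entries 3, -1, 0, 0.
Counting signs: 1 positive, 1 negative, 2 zero.
Hence Q is indefinite.

indefinite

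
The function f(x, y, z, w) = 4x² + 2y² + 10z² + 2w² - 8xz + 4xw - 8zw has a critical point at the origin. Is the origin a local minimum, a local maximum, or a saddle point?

local minimum

The Hessian at the origin is H = [[8, 0, -8, 4], [0, 4, 0, 0], [-8, 0, 20, -8], [4, 0, -8, 4]].
An LDLᵀ factorisation of H has diagonal entries 8, 4, 12, 2/3.
That gives 4 positive pivots.
H is positive definite, so the origin is a strict local minimum.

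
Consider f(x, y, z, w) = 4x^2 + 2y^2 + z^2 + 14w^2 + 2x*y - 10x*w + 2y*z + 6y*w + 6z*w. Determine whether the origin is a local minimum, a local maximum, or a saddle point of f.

The Hessian at the origin is H = [[8, 2, 0, -10], [2, 4, 2, 6], [0, 2, 2, 6], [-10, 6, 6, 28]].
Symmetric row and column elimination reduces H to a congruent diagonal form with pivots 8, 7/2, 6/7, -20/3.
That gives 3 positive, 1 negative pivots.
H is indefinite, so the origin is a saddle point.

saddle point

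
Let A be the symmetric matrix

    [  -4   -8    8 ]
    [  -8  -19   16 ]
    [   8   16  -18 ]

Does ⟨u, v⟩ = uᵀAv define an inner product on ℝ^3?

no

An LDLᵀ factorisation of A has diagonal entries -4, -3, -2.
So there are 3 negative pivots.
Hence Q is negative definite.
⟨·,·⟩ is an inner product exactly when A is positive definite.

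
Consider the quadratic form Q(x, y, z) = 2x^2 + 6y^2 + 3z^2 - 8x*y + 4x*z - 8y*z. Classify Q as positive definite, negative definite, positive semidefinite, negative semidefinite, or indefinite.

indefinite

Write A = [[2, -4, 2], [-4, 6, -4], [2, -4, 3]].
Row-reducing A symmetrically gives the diagonal entries 2, -2, 1.
Counting signs: 2 positive, 1 negative.
Hence Q is indefinite.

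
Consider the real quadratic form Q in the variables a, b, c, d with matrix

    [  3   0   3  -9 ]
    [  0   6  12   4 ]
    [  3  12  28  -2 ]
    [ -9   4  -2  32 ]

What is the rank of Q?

Row-reducing A symmetrically gives the diagonal entries 3, 6, 1, 4/3.
Counting signs: 4 positive.
The rank is the number of nonzero pivots: 4.

4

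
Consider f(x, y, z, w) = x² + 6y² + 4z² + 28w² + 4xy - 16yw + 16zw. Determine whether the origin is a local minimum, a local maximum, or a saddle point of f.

saddle point

The Hessian at the origin is H = [[2, 4, 0, 0], [4, 12, 0, -16], [0, 0, 8, 16], [0, -16, 16, 56]].
An LDLᵀ factorisation of H has diagonal entries 2, 4, 8, -40.
That gives 3 positive, 1 negative pivots.
H is indefinite, so the origin is a saddle point.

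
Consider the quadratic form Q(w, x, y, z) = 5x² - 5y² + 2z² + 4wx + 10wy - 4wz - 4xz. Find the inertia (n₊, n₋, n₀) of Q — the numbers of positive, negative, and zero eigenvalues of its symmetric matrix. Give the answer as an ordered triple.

(3, 1, 0)

The symmetric matrix is A = [[0, 2, 5, -2], [2, 5, 0, -2], [5, 0, -5, 0], [-2, -2, 0, 2]].
By Sylvester's law of inertia any congruent diagonalization of A has 3 positive, 1 negative and 0 zero entries.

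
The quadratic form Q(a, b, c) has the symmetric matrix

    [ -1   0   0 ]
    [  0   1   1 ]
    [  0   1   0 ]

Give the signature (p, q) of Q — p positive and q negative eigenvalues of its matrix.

(1, 2)

Row-reducing A symmetrically gives the diagonal entries -1, 1, -1.
So there are 1 positive, 2 negative pivots.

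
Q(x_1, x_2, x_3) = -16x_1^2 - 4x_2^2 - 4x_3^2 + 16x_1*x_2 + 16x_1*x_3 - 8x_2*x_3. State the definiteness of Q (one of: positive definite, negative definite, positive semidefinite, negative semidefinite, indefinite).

negative semidefinite

The associated matrix is A = [[-16, 8, 8], [8, -4, -4], [8, -4, -4]].
Symmetric row and column elimination reduces A to a congruent diagonal form with pivots -16, 0, 0.
So there are 1 negative, 2 zero pivots.
Hence Q is negative semidefinite.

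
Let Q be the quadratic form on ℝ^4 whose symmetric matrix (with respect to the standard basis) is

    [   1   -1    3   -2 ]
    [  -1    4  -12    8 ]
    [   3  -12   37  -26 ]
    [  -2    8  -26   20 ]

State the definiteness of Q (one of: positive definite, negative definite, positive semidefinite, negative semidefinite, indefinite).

positive semidefinite

Congruent diagonalization of A (simultaneous row and column reduction) yields pivots 1, 3, 1, 0.
That gives 3 positive, 1 zero pivots.
Hence Q is positive semidefinite.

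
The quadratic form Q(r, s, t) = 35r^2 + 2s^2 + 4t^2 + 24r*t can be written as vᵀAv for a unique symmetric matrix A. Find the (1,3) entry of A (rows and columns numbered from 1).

The coefficient of r·t in Q is 24. For a symmetric A this equals A[1,3] + A[3,1] = 2·A[1,3].
So A[1,3] = 24/2 = 12.

12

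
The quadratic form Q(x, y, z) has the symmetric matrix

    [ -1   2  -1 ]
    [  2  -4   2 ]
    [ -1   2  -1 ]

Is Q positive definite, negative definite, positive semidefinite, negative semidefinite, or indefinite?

Congruent diagonalization of A (simultaneous row and column reduction) yields pivots -1, 0, 0.
So there are 1 negative, 2 zero pivots.
Hence Q is negative semidefinite.

negative semidefinite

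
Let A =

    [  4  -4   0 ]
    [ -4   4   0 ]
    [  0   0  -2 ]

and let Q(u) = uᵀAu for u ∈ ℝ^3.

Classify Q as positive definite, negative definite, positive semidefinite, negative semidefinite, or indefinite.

Congruent diagonalization of A (simultaneous row and column reduction) yields pivots 4, 0, -2.
That gives 1 positive, 1 negative, 1 zero pivots.
Hence Q is indefinite.

indefinite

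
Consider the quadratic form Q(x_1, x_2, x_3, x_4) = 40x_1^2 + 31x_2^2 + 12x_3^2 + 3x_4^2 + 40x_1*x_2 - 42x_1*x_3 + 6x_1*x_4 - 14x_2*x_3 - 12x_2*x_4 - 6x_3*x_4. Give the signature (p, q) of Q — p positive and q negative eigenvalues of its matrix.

(4, 0)

The associated matrix is A = [[40, 20, -21, 3], [20, 31, -7, -6], [-21, -7, 12, -3], [3, -6, -3, 3]].
An LDLᵀ factorisation of A has diagonal entries 40, 21, 47/120, 6/329.
So there are 4 positive pivots.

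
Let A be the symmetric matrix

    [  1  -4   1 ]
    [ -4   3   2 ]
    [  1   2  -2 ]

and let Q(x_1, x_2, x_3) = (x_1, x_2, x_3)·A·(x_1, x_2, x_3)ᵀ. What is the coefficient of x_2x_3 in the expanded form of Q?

The coefficient of x_2x_3 is A[2,3] + A[3,2] = 2·2 = 4.

4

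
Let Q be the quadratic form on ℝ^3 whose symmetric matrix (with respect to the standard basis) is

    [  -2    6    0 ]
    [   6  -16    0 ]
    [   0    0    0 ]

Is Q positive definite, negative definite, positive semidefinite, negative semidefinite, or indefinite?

Congruent diagonalization of A (simultaneous row and column reduction) yields pivots -2, 2, 0.
So there are 1 positive, 1 negative, 1 zero pivots.
Hence Q is indefinite.

indefinite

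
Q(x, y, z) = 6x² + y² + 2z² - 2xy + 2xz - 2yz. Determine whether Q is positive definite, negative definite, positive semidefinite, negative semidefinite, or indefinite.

positive definite

Write A = [[6, -1, 1], [-1, 1, -1], [1, -1, 2]].
Symmetric row and column elimination reduces A to a congruent diagonal form with pivots 6, 5/6, 1.
Counting signs: 3 positive.
Hence Q is positive definite.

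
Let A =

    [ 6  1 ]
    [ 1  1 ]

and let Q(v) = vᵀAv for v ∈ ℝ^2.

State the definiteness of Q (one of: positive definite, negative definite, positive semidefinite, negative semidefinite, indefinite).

For the 2×2 matrix [[6, 1], [1, 1]]: det = 6·1 − (1)² = 5, trace = 7.
det > 0 so both eigenvalues share the sign of the trace; trace = 7 > 0 ⇒ both positive.

positive definite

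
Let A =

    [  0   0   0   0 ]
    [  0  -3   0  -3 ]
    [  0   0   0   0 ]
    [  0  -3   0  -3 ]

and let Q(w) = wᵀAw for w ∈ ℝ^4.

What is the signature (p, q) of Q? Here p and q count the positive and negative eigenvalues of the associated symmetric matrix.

Row-reducing A symmetrically gives the diagonal entries 0, -3, 0, 0.
That gives 1 negative, 3 zero pivots.

(0, 1)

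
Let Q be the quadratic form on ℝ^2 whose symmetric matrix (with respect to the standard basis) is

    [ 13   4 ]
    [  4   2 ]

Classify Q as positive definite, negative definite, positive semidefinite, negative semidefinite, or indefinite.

For the 2×2 matrix [[13, 4], [4, 2]]: det = 13·2 − (4)² = 10, trace = 15.
det > 0 so both eigenvalues share the sign of the trace; trace = 15 > 0 ⇒ both positive.

positive definite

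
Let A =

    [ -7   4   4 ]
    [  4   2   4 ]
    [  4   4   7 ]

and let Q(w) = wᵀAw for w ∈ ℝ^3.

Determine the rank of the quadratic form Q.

An LDLᵀ factorisation of A has diagonal entries -7, 30/7, 1/15.
That gives 2 positive, 1 negative pivots.
The rank is the number of nonzero pivots: 3.

3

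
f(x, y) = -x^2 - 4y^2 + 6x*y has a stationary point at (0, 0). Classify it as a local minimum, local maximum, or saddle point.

The Hessian at the origin is H = [[-2, 6], [6, -8]].
det H = -2·-8 − (6)² = -20 < 0, so H is indefinite.
Therefore the origin is a saddle point.

saddle point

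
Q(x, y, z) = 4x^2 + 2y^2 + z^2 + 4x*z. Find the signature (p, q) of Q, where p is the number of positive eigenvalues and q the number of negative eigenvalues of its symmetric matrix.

The symmetric matrix is A = [[4, 0, 2], [0, 2, 0], [2, 0, 1]].
Symmetric row and column elimination reduces A to a congruent diagonal form with pivots 4, 2, 0.
So there are 2 positive, 1 zero pivots.

(2, 0)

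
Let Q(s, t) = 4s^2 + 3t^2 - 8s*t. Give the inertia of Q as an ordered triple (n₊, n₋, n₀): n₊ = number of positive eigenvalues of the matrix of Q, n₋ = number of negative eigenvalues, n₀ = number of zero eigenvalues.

Write A = [[4, -4], [-4, 3]].
Applying the same elementary operations to the rows and columns of A produces a congruent diagonal matrix with entries 4, -1.
So there are 1 positive, 1 negative pivots.

(1, 1, 0)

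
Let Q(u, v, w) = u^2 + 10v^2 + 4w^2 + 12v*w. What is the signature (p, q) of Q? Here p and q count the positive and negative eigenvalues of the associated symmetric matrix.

The associated matrix is A = [[1, 0, 0], [0, 10, 6], [0, 6, 4]].
Congruent diagonalization of A (simultaneous row and column reduction) yields pivots 1, 10, 2/5.
Counting signs: 3 positive.

(3, 0)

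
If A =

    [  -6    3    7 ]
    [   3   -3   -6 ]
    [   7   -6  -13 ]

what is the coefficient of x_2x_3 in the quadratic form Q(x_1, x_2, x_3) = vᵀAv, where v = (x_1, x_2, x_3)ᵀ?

The coefficient of x_2x_3 is A[2,3] + A[3,2] = 2·(-6) = -12.

-12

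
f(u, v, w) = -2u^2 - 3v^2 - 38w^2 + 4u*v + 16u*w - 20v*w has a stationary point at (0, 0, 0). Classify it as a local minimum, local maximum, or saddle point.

local maximum

The Hessian at the origin is H = [[-4, 4, 16], [4, -6, -20], [16, -20, -76]].
An LDLᵀ factorisation of H has diagonal entries -4, -2, -4.
So there are 3 negative pivots.
H is negative definite, so the origin is a strict local maximum.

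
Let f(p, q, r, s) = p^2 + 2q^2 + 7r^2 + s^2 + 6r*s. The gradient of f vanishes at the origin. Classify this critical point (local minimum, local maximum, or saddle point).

saddle point

The Hessian at the origin is H = [[2, 0, 0, 0], [0, 4, 0, 0], [0, 0, 14, 6], [0, 0, 6, 2]].
Applying the same elementary operations to the rows and columns of H produces a congruent diagonal matrix with entries 2, 4, 14, -4/7.
Counting signs: 3 positive, 1 negative.
H is indefinite, so the origin is a saddle point.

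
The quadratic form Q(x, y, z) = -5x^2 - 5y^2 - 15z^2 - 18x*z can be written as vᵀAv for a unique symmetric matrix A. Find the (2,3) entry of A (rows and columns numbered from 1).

The coefficient of y·z in Q is 0. For a symmetric A this equals A[2,3] + A[3,2] = 2·A[2,3].
So A[2,3] = 0/2 = 0.

0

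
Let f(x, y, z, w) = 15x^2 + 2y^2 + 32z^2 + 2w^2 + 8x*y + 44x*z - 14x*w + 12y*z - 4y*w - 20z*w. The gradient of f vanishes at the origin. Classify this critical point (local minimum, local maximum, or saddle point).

The Hessian at the origin is H = [[30, 8, 44, -14], [8, 4, 12, -4], [44, 12, 64, -20], [-14, -4, -20, 4]].
Applying the same elementary operations to the rows and columns of H produces a congruent diagonal matrix with entries 30, 28/15, -4/7, -2.
That gives 2 positive, 2 negative pivots.
H is indefinite, so the origin is a saddle point.

saddle point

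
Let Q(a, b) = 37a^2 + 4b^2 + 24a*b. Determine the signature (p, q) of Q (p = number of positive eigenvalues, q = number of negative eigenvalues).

Write A = [[37, 12], [12, 4]].
Congruent diagonalization of A (simultaneous row and column reduction) yields pivots 37, 4/37.
So there are 2 positive pivots.

(2, 0)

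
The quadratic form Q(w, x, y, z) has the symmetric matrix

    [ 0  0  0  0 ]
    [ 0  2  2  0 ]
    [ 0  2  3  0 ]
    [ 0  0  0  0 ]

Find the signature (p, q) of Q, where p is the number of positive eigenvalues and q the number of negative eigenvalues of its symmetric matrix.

Symmetric row and column elimination reduces A to a congruent diagonal form with pivots 0, 2, 1, 0.
That gives 2 positive, 2 zero pivots.

(2, 0)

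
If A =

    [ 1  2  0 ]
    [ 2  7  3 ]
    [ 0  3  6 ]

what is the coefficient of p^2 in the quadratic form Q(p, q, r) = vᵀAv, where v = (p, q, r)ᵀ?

The coefficient of p^2 is the diagonal entry A[1,1] = 1.

1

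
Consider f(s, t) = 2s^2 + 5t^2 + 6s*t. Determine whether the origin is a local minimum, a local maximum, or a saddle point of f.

The Hessian at the origin is H = [[4, 6], [6, 10]].
det H = 4·10 − (6)² = 4 > 0 and H[1,1] = 4 > 0, so H is positive definite.
Therefore the origin is a local minimum.

local minimum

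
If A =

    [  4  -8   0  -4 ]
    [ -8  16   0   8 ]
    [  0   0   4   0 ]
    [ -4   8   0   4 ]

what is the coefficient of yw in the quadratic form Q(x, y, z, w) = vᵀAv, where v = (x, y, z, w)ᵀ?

16

The coefficient of yw is A[2,4] + A[4,2] = 2·8 = 16.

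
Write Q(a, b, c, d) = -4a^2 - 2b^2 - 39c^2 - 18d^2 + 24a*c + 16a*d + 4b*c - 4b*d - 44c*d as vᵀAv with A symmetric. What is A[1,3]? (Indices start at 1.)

12

The coefficient of a·c in Q is 24. For a symmetric A this equals A[1,3] + A[3,1] = 2·A[1,3].
So A[1,3] = 24/2 = 12.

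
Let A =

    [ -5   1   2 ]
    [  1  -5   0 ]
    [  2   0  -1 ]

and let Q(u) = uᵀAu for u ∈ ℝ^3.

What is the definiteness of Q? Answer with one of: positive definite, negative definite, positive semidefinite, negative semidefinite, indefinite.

Applying the same elementary operations to the rows and columns of A produces a congruent diagonal matrix with entries -5, -24/5, -1/6.
So there are 3 negative pivots.
Hence Q is negative definite.

negative definite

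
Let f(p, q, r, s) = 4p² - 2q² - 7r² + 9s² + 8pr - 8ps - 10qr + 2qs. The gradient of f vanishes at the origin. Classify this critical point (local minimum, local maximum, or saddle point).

The Hessian at the origin is H = [[8, 0, 8, -8], [0, -4, -10, 2], [8, -10, -14, 0], [-8, 2, 0, 18]].
Row-reducing H symmetrically gives the diagonal entries 8, -4, 3, 8.
Counting signs: 3 positive, 1 negative.
H is indefinite, so the origin is a saddle point.

saddle point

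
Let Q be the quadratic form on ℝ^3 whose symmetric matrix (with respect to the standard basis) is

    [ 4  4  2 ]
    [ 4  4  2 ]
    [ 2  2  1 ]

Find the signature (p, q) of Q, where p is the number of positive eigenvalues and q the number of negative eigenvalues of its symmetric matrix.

(1, 0)

Symmetric row and column elimination reduces A to a congruent diagonal form with pivots 4, 0, 0.
So there are 1 positive, 2 zero pivots.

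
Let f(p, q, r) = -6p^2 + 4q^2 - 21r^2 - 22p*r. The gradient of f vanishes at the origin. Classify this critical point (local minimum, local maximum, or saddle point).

The Hessian at the origin is H = [[-12, 0, -22], [0, 8, 0], [-22, 0, -42]].
Symmetric row and column elimination reduces H to a congruent diagonal form with pivots -12, 8, -5/3.
That gives 1 positive, 2 negative pivots.
H is indefinite, so the origin is a saddle point.

saddle point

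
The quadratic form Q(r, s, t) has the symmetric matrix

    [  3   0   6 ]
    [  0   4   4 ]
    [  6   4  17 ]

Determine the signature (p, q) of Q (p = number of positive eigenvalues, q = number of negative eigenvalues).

(3, 0)

Applying the same elementary operations to the rows and columns of A produces a congruent diagonal matrix with entries 3, 4, 1.
Counting signs: 3 positive.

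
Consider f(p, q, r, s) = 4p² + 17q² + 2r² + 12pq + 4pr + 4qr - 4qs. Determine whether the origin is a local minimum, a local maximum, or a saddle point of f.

saddle point

The Hessian at the origin is H = [[8, 12, 4, 0], [12, 34, 4, -4], [4, 4, 4, 0], [0, -4, 0, 0]].
An LDLᵀ factorisation of H has diagonal entries 8, 16, 7/4, -8/7.
So there are 3 positive, 1 negative pivots.
H is indefinite, so the origin is a saddle point.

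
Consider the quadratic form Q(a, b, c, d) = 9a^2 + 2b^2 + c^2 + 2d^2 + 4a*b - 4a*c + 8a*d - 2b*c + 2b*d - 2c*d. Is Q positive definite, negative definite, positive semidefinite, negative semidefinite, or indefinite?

The associated matrix is A = [[9, 2, -2, 4], [2, 2, -1, 1], [-2, -1, 1, -1], [4, 1, -1, 2]].
Row-reducing A symmetrically gives the diagonal entries 9, 14/9, 5/14, 1/5.
So there are 4 positive pivots.
Hence Q is positive definite.

positive definite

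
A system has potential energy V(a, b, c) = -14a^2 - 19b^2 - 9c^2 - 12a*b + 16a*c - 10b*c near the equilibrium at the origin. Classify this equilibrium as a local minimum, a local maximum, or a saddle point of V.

local maximum

The Hessian at the origin is H = [[-28, -12, 16], [-12, -38, -10], [16, -10, -18]].
An LDLᵀ factorisation of H has diagonal entries -28, -230/7, -24/115.
Counting signs: 3 negative.
H is negative definite, so the origin is a strict local maximum.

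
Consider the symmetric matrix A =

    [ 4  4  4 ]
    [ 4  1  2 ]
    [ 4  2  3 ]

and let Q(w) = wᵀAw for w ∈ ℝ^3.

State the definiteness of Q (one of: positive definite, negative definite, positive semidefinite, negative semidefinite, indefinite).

indefinite

Applying the same elementary operations to the rows and columns of A produces a congruent diagonal matrix with entries 4, -3, 1/3.
Counting signs: 2 positive, 1 negative.
Hence Q is indefinite.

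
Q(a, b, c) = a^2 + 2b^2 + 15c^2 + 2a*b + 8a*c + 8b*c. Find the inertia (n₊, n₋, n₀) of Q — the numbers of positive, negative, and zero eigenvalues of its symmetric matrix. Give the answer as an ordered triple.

(2, 1, 0)

The associated matrix is A = [[1, 1, 4], [1, 2, 4], [4, 4, 15]].
Applying the same elementary operations to the rows and columns of A produces a congruent diagonal matrix with entries 1, 1, -1.
Counting signs: 2 positive, 1 negative.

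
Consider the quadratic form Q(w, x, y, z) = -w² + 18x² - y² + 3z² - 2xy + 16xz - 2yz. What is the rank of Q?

The symmetric matrix is A = [[-1, 0, 0, 0], [0, 18, -1, 8], [0, -1, -1, -1], [0, 8, -1, 3]].
Applying the same elementary operations to the rows and columns of A produces a congruent diagonal matrix with entries -1, 18, -19/18, -5/19.
Counting signs: 1 positive, 3 negative.
The rank is the number of nonzero pivots: 4.

4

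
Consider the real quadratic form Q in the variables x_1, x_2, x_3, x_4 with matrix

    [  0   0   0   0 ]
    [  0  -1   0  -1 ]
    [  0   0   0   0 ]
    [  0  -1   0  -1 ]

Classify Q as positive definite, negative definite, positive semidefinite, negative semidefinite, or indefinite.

Congruent diagonalization of A (simultaneous row and column reduction) yields pivots 0, -1, 0, 0.
Counting signs: 1 negative, 3 zero.
Hence Q is negative semidefinite.

negative semidefinite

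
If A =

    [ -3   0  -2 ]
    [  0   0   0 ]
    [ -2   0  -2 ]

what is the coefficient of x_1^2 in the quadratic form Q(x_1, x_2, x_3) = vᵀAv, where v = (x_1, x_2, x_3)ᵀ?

The coefficient of x_1^2 is the diagonal entry A[1,1] = -3.

-3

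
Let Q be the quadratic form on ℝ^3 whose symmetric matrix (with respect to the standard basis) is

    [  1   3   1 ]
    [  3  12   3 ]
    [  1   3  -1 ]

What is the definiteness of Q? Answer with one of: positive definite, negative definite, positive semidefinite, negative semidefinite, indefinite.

indefinite

Row-reducing A symmetrically gives the diagonal entries 1, 3, -2.
That gives 2 positive, 1 negative pivots.
Hence Q is indefinite.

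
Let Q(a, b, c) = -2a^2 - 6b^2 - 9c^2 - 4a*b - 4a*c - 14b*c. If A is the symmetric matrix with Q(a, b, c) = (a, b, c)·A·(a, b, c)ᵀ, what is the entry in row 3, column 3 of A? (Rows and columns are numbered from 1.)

The coefficient of c^2 in Q is -9, and that is exactly A[3,3].

-9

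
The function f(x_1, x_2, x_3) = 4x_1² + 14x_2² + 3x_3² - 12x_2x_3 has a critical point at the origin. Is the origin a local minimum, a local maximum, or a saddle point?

The Hessian at the origin is H = [[8, 0, 0], [0, 28, -12], [0, -12, 6]].
An LDLᵀ factorisation of H has diagonal entries 8, 28, 6/7.
So there are 3 positive pivots.
H is positive definite, so the origin is a strict local minimum.

local minimum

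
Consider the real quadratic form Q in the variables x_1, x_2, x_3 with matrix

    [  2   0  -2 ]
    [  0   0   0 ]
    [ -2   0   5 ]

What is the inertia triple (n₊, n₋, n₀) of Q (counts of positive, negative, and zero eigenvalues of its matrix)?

(2, 0, 1)

Row-reducing A symmetrically gives the diagonal entries 2, 0, 3.
Counting signs: 2 positive, 1 zero.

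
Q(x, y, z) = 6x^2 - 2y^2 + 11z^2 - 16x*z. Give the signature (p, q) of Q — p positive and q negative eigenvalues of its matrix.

(2, 1)

Write A = [[6, 0, -8], [0, -2, 0], [-8, 0, 11]].
Symmetric row and column elimination reduces A to a congruent diagonal form with pivots 6, -2, 1/3.
So there are 2 positive, 1 negative pivots.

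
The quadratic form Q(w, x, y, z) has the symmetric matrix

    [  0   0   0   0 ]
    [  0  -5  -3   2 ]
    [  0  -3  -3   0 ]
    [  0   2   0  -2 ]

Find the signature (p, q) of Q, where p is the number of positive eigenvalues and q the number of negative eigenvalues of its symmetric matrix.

Row-reducing A symmetrically gives the diagonal entries 0, -5, -6/5, 0.
Counting signs: 2 negative, 2 zero.

(0, 2)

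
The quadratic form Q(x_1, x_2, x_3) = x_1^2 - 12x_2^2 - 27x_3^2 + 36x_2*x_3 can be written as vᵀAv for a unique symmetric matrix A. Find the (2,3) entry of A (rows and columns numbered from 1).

The coefficient of x_2·x_3 in Q is 36. For a symmetric A this equals A[2,3] + A[3,2] = 2·A[2,3].
So A[2,3] = 36/2 = 18.

18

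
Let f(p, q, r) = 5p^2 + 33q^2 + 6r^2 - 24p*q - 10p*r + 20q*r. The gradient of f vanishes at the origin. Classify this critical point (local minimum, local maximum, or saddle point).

local minimum

The Hessian at the origin is H = [[10, -24, -10], [-24, 66, 20], [-10, 20, 12]].
Row-reducing H symmetrically gives the diagonal entries 10, 42/5, 2/21.
So there are 3 positive pivots.
H is positive definite, so the origin is a strict local minimum.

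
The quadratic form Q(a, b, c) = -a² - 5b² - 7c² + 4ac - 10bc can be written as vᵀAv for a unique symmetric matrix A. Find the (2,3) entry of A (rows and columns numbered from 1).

-5

The coefficient of b·c in Q is -10. For a symmetric A this equals A[2,3] + A[3,2] = 2·A[2,3].
So A[2,3] = -10/2 = -5.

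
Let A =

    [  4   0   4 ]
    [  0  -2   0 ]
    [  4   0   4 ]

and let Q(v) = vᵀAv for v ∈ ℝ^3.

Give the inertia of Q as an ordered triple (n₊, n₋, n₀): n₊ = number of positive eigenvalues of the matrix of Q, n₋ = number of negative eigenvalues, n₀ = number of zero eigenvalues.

Applying the same elementary operations to the rows and columns of A produces a congruent diagonal matrix with entries 4, -2, 0.
So there are 1 positive, 1 negative, 1 zero pivots.

(1, 1, 1)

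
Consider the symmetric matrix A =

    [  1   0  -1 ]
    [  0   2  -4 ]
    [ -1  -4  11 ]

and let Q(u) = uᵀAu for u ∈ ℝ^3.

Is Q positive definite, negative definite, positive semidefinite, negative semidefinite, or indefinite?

positive definite

Leading principal minors: Δ_1 = 1, Δ_2 = 2, Δ_3 = 4.
All leading principal minors are positive, so by Sylvester's criterion Q is positive definite.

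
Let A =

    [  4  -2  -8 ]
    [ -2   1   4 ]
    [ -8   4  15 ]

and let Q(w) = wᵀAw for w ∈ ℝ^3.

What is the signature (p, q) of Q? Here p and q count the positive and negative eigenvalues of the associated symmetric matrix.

Applying the same elementary operations to the rows and columns of A produces a congruent diagonal matrix with entries 4, 0, -1.
So there are 1 positive, 1 negative, 1 zero pivots.

(1, 1)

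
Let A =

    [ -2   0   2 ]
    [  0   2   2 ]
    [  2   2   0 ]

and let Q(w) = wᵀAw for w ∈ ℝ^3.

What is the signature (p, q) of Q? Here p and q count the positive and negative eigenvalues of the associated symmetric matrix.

(1, 1)

Row-reducing A symmetrically gives the diagonal entries -2, 2, 0.
Counting signs: 1 positive, 1 negative, 1 zero.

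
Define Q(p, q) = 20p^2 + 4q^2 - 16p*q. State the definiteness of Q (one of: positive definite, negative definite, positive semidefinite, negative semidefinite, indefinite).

positive definite

Write A = [[20, -8], [-8, 4]].
Congruent diagonalization of A (simultaneous row and column reduction) yields pivots 20, 4/5.
So there are 2 positive pivots.
Hence Q is positive definite.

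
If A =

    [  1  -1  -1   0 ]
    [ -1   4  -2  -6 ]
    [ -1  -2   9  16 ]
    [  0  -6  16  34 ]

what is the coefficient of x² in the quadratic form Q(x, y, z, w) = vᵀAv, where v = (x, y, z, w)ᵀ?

1

The coefficient of x² is the diagonal entry A[1,1] = 1.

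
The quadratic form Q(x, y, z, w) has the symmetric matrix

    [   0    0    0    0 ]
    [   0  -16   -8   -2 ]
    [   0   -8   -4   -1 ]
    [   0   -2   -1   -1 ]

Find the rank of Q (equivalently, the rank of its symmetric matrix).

Symmetric row and column elimination reduces A to a congruent diagonal form with pivots 0, -16, 0, -3/4.
So there are 2 negative, 2 zero pivots.
The rank is the number of nonzero pivots: 2.

2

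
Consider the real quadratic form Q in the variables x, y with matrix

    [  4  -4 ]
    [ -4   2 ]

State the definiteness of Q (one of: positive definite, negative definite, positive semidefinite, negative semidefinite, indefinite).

An LDLᵀ factorisation of A has diagonal entries 4, -2.
Counting signs: 1 positive, 1 negative.
Hence Q is indefinite.

indefinite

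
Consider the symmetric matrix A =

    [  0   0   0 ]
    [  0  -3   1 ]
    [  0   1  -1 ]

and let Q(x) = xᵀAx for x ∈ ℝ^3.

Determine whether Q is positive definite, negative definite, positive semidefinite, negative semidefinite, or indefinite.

Applying the same elementary operations to the rows and columns of A produces a congruent diagonal matrix with entries 0, -3, -2/3.
So there are 2 negative, 1 zero pivots.
Hence Q is negative semidefinite.

negative semidefinite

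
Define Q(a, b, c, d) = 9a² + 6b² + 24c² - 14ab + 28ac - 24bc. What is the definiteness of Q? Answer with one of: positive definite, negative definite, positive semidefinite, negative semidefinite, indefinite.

positive semidefinite

The associated matrix is A = [[9, -7, 14, 0], [-7, 6, -12, 0], [14, -12, 24, 0], [0, 0, 0, 0]].
Congruent diagonalization of A (simultaneous row and column reduction) yields pivots 9, 5/9, 0, 0.
So there are 2 positive, 2 zero pivots.
Hence Q is positive semidefinite.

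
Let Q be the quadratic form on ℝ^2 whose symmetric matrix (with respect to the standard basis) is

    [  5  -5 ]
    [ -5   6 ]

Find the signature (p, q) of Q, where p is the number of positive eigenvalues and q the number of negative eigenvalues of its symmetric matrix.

(2, 0)

Congruent diagonalization of A (simultaneous row and column reduction) yields pivots 5, 1.
So there are 2 positive pivots.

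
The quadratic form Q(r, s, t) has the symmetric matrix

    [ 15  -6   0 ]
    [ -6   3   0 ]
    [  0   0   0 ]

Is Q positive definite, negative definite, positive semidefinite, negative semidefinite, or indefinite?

Applying the same elementary operations to the rows and columns of A produces a congruent diagonal matrix with entries 15, 3/5, 0.
Counting signs: 2 positive, 1 zero.
Hence Q is positive semidefinite.

positive semidefinite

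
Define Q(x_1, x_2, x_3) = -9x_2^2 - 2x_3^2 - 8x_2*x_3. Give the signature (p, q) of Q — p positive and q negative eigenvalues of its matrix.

(0, 2)

The symmetric matrix is A = [[0, 0, 0], [0, -9, -4], [0, -4, -2]].
Symmetric row and column elimination reduces A to a congruent diagonal form with pivots 0, -9, -2/9.
Counting signs: 2 negative, 1 zero.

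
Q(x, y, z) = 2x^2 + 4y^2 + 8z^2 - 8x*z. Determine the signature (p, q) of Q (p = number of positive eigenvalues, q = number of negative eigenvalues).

Write A = [[2, 0, -4], [0, 4, 0], [-4, 0, 8]].
Symmetric row and column elimination reduces A to a congruent diagonal form with pivots 2, 4, 0.
So there are 2 positive, 1 zero pivots.

(2, 0)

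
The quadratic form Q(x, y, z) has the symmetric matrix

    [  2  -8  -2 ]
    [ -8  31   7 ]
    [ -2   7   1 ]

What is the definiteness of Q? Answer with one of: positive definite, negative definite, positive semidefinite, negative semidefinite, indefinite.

Congruent diagonalization of A (simultaneous row and column reduction) yields pivots 2, -1, 0.
So there are 1 positive, 1 negative, 1 zero pivots.
Hence Q is indefinite.

indefinite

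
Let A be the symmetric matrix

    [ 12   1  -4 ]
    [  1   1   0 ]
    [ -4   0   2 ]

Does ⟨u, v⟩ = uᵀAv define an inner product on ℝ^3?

yes

Leading principal minors: Δ_1 = 12, Δ_2 = 11, Δ_3 = 6.
All leading principal minors are positive, so by Sylvester's criterion Q is positive definite.
⟨·,·⟩ is an inner product exactly when A is positive definite.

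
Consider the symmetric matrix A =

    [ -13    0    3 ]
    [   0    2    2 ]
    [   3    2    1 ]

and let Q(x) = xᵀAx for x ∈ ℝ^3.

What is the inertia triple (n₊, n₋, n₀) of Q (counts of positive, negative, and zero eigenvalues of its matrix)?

Congruent diagonalization of A (simultaneous row and column reduction) yields pivots -13, 2, -4/13.
That gives 1 positive, 2 negative pivots.

(1, 2, 0)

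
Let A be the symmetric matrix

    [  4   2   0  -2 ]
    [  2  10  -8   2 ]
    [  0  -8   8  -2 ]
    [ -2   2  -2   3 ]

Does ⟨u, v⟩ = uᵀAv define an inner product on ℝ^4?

Symmetric row and column elimination reduces A to a congruent diagonal form with pivots 4, 9, 8/9, 1/2.
Counting signs: 4 positive.
Hence Q is positive definite.
⟨·,·⟩ is an inner product exactly when A is positive definite.

yes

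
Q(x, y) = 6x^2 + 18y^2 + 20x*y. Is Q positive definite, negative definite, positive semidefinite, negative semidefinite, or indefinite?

The symmetric matrix of Q is [[6, 10], [10, 18]].
For the 2×2 matrix [[6, 10], [10, 18]]: det = 6·18 − (10)² = 8, trace = 24.
det > 0 so both eigenvalues share the sign of the trace; trace = 24 > 0 ⇒ both positive.

positive definite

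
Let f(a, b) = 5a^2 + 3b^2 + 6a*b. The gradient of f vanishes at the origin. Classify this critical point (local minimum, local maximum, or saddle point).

The Hessian at the origin is H = [[10, 6], [6, 6]].
det H = 10·6 − (6)² = 24 > 0 and H[1,1] = 10 > 0, so H is positive definite.
Therefore the origin is a local minimum.

local minimum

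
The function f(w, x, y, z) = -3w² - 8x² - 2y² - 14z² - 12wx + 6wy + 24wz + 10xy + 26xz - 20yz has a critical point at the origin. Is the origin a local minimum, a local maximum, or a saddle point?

The Hessian at the origin is H = [[-6, -12, 6, 24], [-12, -16, 10, 26], [6, 10, -4, -20], [24, 26, -20, -28]].
Row-reducing H symmetrically gives the diagonal entries -6, 8, 3/2, 6.
So there are 3 positive, 1 negative pivots.
H is indefinite, so the origin is a saddle point.

saddle point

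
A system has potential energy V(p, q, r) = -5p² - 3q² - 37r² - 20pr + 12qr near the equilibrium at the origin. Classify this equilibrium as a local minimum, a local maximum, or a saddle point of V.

The Hessian at the origin is H = [[-10, 0, -20], [0, -6, 12], [-20, 12, -74]].
Applying the same elementary operations to the rows and columns of H produces a congruent diagonal matrix with entries -10, -6, -10.
Counting signs: 3 negative.
H is negative definite, so the origin is a strict local maximum.

local maximum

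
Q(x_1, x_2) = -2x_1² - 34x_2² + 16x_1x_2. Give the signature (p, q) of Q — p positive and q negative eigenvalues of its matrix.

(0, 2)

The symmetric matrix is A = [[-2, 8], [8, -34]].
Congruent diagonalization of A (simultaneous row and column reduction) yields pivots -2, -2.
So there are 2 negative pivots.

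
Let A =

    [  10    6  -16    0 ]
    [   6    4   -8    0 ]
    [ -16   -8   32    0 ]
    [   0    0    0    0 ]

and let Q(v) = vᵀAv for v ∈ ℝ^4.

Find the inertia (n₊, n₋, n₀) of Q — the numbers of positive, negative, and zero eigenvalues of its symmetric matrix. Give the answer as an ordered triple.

Congruent diagonalization of A (simultaneous row and column reduction) yields pivots 10, 2/5, 0, 0.
That gives 2 positive, 2 zero pivots.

(2, 0, 2)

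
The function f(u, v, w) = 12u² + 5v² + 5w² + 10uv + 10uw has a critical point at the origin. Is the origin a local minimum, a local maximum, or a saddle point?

The Hessian at the origin is H = [[24, 10, 10], [10, 10, 0], [10, 0, 10]].
An LDLᵀ factorisation of H has diagonal entries 24, 35/6, 20/7.
So there are 3 positive pivots.
H is positive definite, so the origin is a strict local minimum.

local minimum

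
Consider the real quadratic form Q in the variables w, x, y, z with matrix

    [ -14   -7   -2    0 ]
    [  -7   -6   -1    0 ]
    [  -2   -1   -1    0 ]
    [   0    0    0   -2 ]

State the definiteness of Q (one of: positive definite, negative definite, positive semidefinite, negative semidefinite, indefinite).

Leading principal minors: Δ_1 = -14, Δ_2 = 35, Δ_3 = -25, Δ_4 = 50.
The signs alternate starting with Δ_1 < 0, so by Sylvester's criterion Q is negative definite.

negative definite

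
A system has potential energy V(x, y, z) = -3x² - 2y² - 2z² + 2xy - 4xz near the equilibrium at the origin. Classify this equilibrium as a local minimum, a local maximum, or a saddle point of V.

The Hessian at the origin is H = [[-6, 2, -4], [2, -4, 0], [-4, 0, -4]].
Congruent diagonalization of H (simultaneous row and column reduction) yields pivots -6, -10/3, -4/5.
So there are 3 negative pivots.
H is negative definite, so the origin is a strict local maximum.

local maximum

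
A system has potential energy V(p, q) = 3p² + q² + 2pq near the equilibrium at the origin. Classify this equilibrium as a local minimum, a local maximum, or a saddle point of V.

local minimum

The Hessian at the origin is H = [[6, 2], [2, 2]].
det H = 6·2 − (2)² = 8 > 0 and H[1,1] = 6 > 0, so H is positive definite.
Therefore the origin is a local minimum.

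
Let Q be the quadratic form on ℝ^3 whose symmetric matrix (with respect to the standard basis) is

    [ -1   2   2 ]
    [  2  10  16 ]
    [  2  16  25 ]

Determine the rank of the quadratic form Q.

Row-reducing A symmetrically gives the diagonal entries -1, 14, 3/7.
That gives 2 positive, 1 negative pivots.
The rank is the number of nonzero pivots: 3.

3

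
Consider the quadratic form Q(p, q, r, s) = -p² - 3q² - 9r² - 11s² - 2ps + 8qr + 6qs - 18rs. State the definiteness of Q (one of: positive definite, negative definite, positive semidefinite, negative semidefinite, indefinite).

The symmetric matrix of Q is A = [[-1, 0, 0, -1], [0, -3, 4, 3], [0, 4, -9, -9], [-1, 3, -9, -11]].
Leading principal minors: Δ_1 = -1, Δ_2 = 3, Δ_3 = -11, Δ_4 = 2.
The signs alternate starting with Δ_1 < 0, so by Sylvester's criterion Q is negative definite.

negative definite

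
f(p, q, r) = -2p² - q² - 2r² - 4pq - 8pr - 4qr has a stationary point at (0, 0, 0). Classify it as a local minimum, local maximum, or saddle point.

The Hessian at the origin is H = [[-4, -4, -8], [-4, -2, -4], [-8, -4, -4]].
Applying the same elementary operations to the rows and columns of H produces a congruent diagonal matrix with entries -4, 2, 4.
Counting signs: 2 positive, 1 negative.
H is indefinite, so the origin is a saddle point.

saddle point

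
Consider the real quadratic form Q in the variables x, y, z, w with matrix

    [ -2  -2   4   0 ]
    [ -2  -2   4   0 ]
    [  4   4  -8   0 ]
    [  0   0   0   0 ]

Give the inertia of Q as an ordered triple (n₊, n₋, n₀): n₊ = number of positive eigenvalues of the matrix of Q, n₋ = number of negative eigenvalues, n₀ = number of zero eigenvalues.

(0, 1, 3)

Symmetric row and column elimination reduces A to a congruent diagonal form with pivots -2, 0, 0, 0.
Counting signs: 1 negative, 3 zero.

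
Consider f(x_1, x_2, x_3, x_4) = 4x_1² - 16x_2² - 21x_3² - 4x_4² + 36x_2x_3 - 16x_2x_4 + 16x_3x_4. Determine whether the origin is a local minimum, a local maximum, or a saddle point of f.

The Hessian at the origin is H = [[8, 0, 0, 0], [0, -32, 36, -16], [0, 36, -42, 16], [0, -16, 16, -8]].
Symmetric row and column elimination reduces H to a congruent diagonal form with pivots 8, -32, -3/2, 8/3.
That gives 2 positive, 2 negative pivots.
H is indefinite, so the origin is a saddle point.

saddle point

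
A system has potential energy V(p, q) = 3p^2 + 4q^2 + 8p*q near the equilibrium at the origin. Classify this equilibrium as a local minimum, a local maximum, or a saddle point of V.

The Hessian at the origin is H = [[6, 8], [8, 8]].
det H = 6·8 − (8)² = -16 < 0, so H is indefinite.
Therefore the origin is a saddle point.

saddle point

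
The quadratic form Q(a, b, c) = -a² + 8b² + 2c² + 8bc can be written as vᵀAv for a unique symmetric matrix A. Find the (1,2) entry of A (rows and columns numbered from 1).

The coefficient of a·b in Q is 0. For a symmetric A this equals A[1,2] + A[2,1] = 2·A[1,2].
So A[1,2] = 0/2 = 0.

0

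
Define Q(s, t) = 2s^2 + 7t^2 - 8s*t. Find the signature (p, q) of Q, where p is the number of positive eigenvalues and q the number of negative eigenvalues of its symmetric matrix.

The symmetric matrix is A = [[2, -4], [-4, 7]].
Congruent diagonalization of A (simultaneous row and column reduction) yields pivots 2, -1.
So there are 1 positive, 1 negative pivots.

(1, 1)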